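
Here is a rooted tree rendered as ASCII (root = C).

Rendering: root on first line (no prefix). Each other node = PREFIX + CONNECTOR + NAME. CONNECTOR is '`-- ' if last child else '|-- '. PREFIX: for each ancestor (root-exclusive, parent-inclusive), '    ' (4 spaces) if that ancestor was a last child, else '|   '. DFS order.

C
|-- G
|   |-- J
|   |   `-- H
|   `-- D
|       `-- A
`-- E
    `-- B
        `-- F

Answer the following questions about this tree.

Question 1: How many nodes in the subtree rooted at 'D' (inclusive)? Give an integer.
Answer: 2

Derivation:
Subtree rooted at D contains: A, D
Count = 2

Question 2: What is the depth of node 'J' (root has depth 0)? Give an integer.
Answer: 2

Derivation:
Path from root to J: C -> G -> J
Depth = number of edges = 2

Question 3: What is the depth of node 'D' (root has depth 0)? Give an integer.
Answer: 2

Derivation:
Path from root to D: C -> G -> D
Depth = number of edges = 2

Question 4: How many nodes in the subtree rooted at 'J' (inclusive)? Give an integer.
Answer: 2

Derivation:
Subtree rooted at J contains: H, J
Count = 2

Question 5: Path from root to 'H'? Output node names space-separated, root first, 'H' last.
Answer: C G J H

Derivation:
Walk down from root: C -> G -> J -> H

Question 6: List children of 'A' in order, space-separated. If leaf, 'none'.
Node A's children (from adjacency): (leaf)

Answer: none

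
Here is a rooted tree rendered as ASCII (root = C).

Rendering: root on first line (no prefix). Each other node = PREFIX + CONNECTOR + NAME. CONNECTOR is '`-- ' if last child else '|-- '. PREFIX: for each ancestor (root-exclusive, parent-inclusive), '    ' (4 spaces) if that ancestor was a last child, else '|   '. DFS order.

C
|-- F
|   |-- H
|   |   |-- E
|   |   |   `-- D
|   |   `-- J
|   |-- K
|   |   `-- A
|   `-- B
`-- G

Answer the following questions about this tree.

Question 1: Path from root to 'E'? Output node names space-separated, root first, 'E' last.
Answer: C F H E

Derivation:
Walk down from root: C -> F -> H -> E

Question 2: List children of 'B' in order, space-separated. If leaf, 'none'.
Node B's children (from adjacency): (leaf)

Answer: none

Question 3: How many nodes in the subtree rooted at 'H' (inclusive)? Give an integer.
Answer: 4

Derivation:
Subtree rooted at H contains: D, E, H, J
Count = 4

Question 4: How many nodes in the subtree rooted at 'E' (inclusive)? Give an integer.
Answer: 2

Derivation:
Subtree rooted at E contains: D, E
Count = 2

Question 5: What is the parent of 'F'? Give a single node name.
Scan adjacency: F appears as child of C

Answer: C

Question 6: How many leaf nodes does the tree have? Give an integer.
Leaves (nodes with no children): A, B, D, G, J

Answer: 5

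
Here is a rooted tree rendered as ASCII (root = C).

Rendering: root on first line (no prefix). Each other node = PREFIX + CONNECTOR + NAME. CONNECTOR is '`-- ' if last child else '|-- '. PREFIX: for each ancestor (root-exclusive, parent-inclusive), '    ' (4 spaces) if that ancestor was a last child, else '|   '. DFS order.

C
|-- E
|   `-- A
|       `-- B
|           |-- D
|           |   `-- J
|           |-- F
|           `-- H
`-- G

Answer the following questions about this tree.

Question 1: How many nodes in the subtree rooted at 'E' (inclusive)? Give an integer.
Answer: 7

Derivation:
Subtree rooted at E contains: A, B, D, E, F, H, J
Count = 7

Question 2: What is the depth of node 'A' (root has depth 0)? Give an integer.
Answer: 2

Derivation:
Path from root to A: C -> E -> A
Depth = number of edges = 2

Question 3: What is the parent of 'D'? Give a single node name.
Scan adjacency: D appears as child of B

Answer: B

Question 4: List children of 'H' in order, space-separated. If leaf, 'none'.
Node H's children (from adjacency): (leaf)

Answer: none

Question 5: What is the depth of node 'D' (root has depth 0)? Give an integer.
Answer: 4

Derivation:
Path from root to D: C -> E -> A -> B -> D
Depth = number of edges = 4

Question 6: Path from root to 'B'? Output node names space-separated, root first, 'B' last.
Answer: C E A B

Derivation:
Walk down from root: C -> E -> A -> B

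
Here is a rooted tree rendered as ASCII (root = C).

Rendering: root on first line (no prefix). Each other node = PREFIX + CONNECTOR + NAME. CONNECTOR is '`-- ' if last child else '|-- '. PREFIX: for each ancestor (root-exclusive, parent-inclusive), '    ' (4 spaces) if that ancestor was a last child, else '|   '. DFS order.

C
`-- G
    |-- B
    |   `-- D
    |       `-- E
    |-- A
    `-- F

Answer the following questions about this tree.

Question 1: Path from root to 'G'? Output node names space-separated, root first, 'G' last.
Answer: C G

Derivation:
Walk down from root: C -> G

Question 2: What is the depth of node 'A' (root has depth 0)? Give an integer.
Answer: 2

Derivation:
Path from root to A: C -> G -> A
Depth = number of edges = 2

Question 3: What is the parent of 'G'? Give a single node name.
Answer: C

Derivation:
Scan adjacency: G appears as child of C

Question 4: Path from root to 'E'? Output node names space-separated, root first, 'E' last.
Walk down from root: C -> G -> B -> D -> E

Answer: C G B D E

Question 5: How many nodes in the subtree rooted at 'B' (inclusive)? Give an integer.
Subtree rooted at B contains: B, D, E
Count = 3

Answer: 3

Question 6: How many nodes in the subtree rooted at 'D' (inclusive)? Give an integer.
Subtree rooted at D contains: D, E
Count = 2

Answer: 2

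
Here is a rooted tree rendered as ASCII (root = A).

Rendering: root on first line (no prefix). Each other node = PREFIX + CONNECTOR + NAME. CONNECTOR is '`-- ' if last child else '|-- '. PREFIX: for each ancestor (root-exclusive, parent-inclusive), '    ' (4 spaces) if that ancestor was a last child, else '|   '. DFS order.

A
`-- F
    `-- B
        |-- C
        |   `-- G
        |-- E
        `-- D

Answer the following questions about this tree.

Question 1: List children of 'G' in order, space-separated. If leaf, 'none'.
Answer: none

Derivation:
Node G's children (from adjacency): (leaf)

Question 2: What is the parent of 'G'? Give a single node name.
Answer: C

Derivation:
Scan adjacency: G appears as child of C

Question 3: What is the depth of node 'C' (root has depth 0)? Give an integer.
Answer: 3

Derivation:
Path from root to C: A -> F -> B -> C
Depth = number of edges = 3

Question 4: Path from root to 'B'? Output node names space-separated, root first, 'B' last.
Walk down from root: A -> F -> B

Answer: A F B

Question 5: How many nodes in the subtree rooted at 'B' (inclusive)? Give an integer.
Answer: 5

Derivation:
Subtree rooted at B contains: B, C, D, E, G
Count = 5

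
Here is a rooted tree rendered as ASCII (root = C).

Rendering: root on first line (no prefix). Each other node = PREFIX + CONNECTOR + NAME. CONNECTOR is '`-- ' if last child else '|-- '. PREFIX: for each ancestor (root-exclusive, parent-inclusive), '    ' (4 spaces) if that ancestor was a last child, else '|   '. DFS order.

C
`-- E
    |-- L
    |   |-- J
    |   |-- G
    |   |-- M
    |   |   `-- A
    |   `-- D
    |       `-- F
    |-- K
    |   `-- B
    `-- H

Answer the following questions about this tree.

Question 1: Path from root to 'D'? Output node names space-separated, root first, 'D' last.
Walk down from root: C -> E -> L -> D

Answer: C E L D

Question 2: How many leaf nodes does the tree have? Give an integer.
Leaves (nodes with no children): A, B, F, G, H, J

Answer: 6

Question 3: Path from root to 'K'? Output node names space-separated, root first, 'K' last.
Walk down from root: C -> E -> K

Answer: C E K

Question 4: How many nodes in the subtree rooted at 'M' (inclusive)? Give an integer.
Subtree rooted at M contains: A, M
Count = 2

Answer: 2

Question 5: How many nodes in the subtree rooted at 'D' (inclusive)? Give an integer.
Subtree rooted at D contains: D, F
Count = 2

Answer: 2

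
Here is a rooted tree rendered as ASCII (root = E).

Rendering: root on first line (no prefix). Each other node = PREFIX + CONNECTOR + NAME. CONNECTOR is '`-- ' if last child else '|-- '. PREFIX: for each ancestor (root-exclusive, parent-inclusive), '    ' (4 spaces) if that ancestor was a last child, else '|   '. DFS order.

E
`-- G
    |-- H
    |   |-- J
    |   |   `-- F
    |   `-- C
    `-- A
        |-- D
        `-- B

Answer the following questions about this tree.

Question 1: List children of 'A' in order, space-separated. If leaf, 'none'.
Node A's children (from adjacency): D, B

Answer: D B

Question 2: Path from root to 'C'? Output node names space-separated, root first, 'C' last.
Answer: E G H C

Derivation:
Walk down from root: E -> G -> H -> C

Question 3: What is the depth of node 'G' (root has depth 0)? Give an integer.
Answer: 1

Derivation:
Path from root to G: E -> G
Depth = number of edges = 1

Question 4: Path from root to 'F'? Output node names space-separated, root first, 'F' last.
Answer: E G H J F

Derivation:
Walk down from root: E -> G -> H -> J -> F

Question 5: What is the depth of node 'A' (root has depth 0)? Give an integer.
Path from root to A: E -> G -> A
Depth = number of edges = 2

Answer: 2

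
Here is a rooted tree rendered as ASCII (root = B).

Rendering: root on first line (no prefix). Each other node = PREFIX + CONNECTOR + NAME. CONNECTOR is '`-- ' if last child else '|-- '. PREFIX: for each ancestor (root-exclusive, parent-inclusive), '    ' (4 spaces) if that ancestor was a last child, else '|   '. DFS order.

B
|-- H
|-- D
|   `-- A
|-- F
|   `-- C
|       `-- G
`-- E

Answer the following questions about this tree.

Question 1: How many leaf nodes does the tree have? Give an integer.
Leaves (nodes with no children): A, E, G, H

Answer: 4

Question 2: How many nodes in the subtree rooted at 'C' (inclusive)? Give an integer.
Subtree rooted at C contains: C, G
Count = 2

Answer: 2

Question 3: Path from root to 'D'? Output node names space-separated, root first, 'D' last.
Walk down from root: B -> D

Answer: B D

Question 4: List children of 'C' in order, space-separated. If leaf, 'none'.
Node C's children (from adjacency): G

Answer: G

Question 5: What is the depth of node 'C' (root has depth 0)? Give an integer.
Path from root to C: B -> F -> C
Depth = number of edges = 2

Answer: 2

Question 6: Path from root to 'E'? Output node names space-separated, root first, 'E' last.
Answer: B E

Derivation:
Walk down from root: B -> E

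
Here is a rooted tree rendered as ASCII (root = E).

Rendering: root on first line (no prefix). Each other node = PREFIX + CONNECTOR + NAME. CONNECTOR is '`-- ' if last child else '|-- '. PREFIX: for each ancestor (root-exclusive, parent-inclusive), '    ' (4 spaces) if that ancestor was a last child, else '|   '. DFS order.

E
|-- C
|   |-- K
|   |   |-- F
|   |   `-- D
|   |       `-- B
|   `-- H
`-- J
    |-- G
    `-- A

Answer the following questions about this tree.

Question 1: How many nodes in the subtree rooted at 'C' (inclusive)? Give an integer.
Subtree rooted at C contains: B, C, D, F, H, K
Count = 6

Answer: 6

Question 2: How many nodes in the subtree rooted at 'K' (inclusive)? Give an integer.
Answer: 4

Derivation:
Subtree rooted at K contains: B, D, F, K
Count = 4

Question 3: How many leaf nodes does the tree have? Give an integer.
Leaves (nodes with no children): A, B, F, G, H

Answer: 5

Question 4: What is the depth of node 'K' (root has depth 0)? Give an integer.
Path from root to K: E -> C -> K
Depth = number of edges = 2

Answer: 2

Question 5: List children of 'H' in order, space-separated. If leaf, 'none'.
Node H's children (from adjacency): (leaf)

Answer: none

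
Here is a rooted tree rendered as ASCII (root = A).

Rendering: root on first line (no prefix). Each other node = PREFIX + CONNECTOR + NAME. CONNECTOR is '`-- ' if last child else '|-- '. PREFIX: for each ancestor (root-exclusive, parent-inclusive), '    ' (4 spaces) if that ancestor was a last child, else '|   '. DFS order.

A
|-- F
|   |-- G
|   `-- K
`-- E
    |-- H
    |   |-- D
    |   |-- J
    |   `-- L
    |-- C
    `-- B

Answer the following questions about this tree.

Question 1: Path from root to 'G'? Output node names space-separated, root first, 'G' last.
Answer: A F G

Derivation:
Walk down from root: A -> F -> G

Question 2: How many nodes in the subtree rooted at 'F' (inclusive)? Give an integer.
Subtree rooted at F contains: F, G, K
Count = 3

Answer: 3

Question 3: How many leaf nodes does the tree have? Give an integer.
Leaves (nodes with no children): B, C, D, G, J, K, L

Answer: 7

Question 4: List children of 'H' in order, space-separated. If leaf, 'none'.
Answer: D J L

Derivation:
Node H's children (from adjacency): D, J, L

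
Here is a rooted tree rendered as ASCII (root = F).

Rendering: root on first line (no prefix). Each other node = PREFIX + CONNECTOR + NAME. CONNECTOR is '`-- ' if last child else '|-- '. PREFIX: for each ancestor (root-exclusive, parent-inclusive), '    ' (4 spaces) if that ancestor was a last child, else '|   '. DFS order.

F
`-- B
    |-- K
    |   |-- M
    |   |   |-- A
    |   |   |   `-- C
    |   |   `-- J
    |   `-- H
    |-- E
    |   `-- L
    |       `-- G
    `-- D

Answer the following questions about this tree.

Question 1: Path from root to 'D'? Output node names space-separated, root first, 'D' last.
Walk down from root: F -> B -> D

Answer: F B D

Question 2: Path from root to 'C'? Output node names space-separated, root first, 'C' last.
Answer: F B K M A C

Derivation:
Walk down from root: F -> B -> K -> M -> A -> C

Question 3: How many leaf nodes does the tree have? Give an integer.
Answer: 5

Derivation:
Leaves (nodes with no children): C, D, G, H, J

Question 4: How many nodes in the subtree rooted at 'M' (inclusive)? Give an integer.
Answer: 4

Derivation:
Subtree rooted at M contains: A, C, J, M
Count = 4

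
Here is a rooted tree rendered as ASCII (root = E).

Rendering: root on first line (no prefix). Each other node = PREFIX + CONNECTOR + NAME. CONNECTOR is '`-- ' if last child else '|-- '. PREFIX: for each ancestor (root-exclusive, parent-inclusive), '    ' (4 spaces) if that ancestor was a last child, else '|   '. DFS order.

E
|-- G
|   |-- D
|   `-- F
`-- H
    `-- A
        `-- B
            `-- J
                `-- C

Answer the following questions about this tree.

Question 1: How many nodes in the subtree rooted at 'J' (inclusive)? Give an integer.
Answer: 2

Derivation:
Subtree rooted at J contains: C, J
Count = 2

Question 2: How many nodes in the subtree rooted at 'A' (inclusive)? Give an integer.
Answer: 4

Derivation:
Subtree rooted at A contains: A, B, C, J
Count = 4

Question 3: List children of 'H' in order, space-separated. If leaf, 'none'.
Answer: A

Derivation:
Node H's children (from adjacency): A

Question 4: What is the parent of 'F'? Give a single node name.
Scan adjacency: F appears as child of G

Answer: G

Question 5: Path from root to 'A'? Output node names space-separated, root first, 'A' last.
Walk down from root: E -> H -> A

Answer: E H A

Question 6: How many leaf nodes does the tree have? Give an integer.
Leaves (nodes with no children): C, D, F

Answer: 3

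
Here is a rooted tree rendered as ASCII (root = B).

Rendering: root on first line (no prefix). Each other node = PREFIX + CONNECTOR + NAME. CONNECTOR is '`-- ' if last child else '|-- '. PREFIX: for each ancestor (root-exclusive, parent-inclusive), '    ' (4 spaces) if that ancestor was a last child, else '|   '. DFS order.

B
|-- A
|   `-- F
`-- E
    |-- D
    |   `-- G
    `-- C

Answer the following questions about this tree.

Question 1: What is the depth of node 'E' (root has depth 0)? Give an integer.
Answer: 1

Derivation:
Path from root to E: B -> E
Depth = number of edges = 1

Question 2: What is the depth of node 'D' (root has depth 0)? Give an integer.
Answer: 2

Derivation:
Path from root to D: B -> E -> D
Depth = number of edges = 2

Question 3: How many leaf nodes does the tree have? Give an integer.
Answer: 3

Derivation:
Leaves (nodes with no children): C, F, G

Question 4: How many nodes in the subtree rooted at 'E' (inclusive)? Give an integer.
Answer: 4

Derivation:
Subtree rooted at E contains: C, D, E, G
Count = 4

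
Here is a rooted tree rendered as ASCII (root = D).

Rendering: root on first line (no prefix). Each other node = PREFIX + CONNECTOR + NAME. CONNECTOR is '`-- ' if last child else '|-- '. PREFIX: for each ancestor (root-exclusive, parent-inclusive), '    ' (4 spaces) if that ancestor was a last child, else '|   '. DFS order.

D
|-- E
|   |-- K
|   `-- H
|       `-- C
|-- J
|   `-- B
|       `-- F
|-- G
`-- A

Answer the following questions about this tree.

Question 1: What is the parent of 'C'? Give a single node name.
Scan adjacency: C appears as child of H

Answer: H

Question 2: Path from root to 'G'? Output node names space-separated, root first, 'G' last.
Answer: D G

Derivation:
Walk down from root: D -> G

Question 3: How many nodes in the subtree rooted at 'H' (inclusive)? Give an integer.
Subtree rooted at H contains: C, H
Count = 2

Answer: 2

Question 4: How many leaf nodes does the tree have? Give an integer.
Answer: 5

Derivation:
Leaves (nodes with no children): A, C, F, G, K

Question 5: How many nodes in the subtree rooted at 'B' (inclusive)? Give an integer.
Subtree rooted at B contains: B, F
Count = 2

Answer: 2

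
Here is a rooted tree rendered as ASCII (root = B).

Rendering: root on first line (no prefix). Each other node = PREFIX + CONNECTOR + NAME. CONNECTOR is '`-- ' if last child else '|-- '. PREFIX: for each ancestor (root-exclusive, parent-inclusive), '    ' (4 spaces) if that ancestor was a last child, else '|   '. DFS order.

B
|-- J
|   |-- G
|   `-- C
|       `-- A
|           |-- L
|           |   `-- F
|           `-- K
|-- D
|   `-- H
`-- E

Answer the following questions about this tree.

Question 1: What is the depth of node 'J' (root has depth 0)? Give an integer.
Answer: 1

Derivation:
Path from root to J: B -> J
Depth = number of edges = 1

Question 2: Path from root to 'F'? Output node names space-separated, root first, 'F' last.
Answer: B J C A L F

Derivation:
Walk down from root: B -> J -> C -> A -> L -> F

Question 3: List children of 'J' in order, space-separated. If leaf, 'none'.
Answer: G C

Derivation:
Node J's children (from adjacency): G, C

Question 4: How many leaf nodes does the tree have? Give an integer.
Leaves (nodes with no children): E, F, G, H, K

Answer: 5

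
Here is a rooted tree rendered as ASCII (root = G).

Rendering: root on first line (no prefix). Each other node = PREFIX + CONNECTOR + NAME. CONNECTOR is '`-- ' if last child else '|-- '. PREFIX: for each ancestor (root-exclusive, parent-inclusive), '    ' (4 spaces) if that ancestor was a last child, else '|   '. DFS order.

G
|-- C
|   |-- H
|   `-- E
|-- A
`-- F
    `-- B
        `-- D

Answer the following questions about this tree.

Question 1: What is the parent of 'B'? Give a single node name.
Answer: F

Derivation:
Scan adjacency: B appears as child of F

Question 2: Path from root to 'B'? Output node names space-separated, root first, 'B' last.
Answer: G F B

Derivation:
Walk down from root: G -> F -> B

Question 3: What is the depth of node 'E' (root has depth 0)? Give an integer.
Path from root to E: G -> C -> E
Depth = number of edges = 2

Answer: 2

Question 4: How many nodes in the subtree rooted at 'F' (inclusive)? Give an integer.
Answer: 3

Derivation:
Subtree rooted at F contains: B, D, F
Count = 3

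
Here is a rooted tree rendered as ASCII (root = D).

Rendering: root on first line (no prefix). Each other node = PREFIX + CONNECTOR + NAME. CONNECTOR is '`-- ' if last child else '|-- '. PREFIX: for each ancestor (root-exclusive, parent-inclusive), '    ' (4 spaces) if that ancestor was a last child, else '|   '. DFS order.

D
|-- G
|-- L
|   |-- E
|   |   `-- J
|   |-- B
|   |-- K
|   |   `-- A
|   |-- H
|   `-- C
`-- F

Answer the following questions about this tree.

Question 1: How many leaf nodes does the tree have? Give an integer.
Answer: 7

Derivation:
Leaves (nodes with no children): A, B, C, F, G, H, J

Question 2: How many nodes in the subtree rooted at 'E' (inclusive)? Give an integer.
Answer: 2

Derivation:
Subtree rooted at E contains: E, J
Count = 2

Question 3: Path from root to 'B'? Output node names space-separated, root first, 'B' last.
Answer: D L B

Derivation:
Walk down from root: D -> L -> B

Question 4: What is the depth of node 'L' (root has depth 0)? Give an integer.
Path from root to L: D -> L
Depth = number of edges = 1

Answer: 1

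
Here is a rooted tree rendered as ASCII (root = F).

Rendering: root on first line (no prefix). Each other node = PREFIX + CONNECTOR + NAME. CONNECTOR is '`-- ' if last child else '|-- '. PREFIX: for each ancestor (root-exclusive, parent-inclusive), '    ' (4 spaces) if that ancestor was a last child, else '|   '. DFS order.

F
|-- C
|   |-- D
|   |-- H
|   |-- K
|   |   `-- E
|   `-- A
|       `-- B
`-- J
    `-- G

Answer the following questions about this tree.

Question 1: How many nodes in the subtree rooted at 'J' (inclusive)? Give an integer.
Subtree rooted at J contains: G, J
Count = 2

Answer: 2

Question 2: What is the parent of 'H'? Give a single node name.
Scan adjacency: H appears as child of C

Answer: C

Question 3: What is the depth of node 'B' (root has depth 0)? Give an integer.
Answer: 3

Derivation:
Path from root to B: F -> C -> A -> B
Depth = number of edges = 3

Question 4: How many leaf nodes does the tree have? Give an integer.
Leaves (nodes with no children): B, D, E, G, H

Answer: 5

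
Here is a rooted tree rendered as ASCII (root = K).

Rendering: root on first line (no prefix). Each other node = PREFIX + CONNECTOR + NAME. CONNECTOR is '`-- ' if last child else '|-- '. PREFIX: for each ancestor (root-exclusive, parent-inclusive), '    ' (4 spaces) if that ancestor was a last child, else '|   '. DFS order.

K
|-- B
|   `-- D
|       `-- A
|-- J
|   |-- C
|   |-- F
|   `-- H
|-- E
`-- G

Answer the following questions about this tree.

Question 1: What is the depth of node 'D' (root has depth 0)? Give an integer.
Path from root to D: K -> B -> D
Depth = number of edges = 2

Answer: 2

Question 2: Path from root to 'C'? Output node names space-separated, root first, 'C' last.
Walk down from root: K -> J -> C

Answer: K J C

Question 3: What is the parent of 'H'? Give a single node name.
Answer: J

Derivation:
Scan adjacency: H appears as child of J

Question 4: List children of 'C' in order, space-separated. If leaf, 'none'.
Answer: none

Derivation:
Node C's children (from adjacency): (leaf)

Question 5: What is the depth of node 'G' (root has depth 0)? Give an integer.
Answer: 1

Derivation:
Path from root to G: K -> G
Depth = number of edges = 1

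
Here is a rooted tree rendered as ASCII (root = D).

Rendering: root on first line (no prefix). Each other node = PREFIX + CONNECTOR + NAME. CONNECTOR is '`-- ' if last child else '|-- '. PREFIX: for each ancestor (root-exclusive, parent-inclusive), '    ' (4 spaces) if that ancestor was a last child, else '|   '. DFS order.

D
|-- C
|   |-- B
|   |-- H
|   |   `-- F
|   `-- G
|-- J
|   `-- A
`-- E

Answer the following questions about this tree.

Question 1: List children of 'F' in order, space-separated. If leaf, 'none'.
Node F's children (from adjacency): (leaf)

Answer: none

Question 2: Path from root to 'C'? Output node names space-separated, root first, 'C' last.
Walk down from root: D -> C

Answer: D C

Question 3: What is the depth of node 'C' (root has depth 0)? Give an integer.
Answer: 1

Derivation:
Path from root to C: D -> C
Depth = number of edges = 1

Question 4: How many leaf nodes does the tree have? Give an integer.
Leaves (nodes with no children): A, B, E, F, G

Answer: 5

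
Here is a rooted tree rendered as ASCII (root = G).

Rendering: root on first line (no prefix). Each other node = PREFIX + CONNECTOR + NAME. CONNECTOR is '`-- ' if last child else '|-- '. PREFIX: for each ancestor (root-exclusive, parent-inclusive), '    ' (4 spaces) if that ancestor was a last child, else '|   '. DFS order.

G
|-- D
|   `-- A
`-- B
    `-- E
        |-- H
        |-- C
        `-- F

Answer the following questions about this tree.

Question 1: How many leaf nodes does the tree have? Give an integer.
Answer: 4

Derivation:
Leaves (nodes with no children): A, C, F, H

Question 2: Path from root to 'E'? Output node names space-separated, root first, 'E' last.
Walk down from root: G -> B -> E

Answer: G B E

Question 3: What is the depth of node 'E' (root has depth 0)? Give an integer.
Path from root to E: G -> B -> E
Depth = number of edges = 2

Answer: 2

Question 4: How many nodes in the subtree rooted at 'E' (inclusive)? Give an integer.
Answer: 4

Derivation:
Subtree rooted at E contains: C, E, F, H
Count = 4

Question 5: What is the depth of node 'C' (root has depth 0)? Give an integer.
Answer: 3

Derivation:
Path from root to C: G -> B -> E -> C
Depth = number of edges = 3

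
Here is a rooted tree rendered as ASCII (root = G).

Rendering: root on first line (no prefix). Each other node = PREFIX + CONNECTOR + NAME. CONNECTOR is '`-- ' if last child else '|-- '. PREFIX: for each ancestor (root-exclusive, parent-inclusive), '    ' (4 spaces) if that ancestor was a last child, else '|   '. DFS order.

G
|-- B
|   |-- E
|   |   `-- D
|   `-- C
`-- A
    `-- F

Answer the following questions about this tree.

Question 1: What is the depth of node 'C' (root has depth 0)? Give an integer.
Answer: 2

Derivation:
Path from root to C: G -> B -> C
Depth = number of edges = 2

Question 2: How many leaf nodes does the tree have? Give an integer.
Leaves (nodes with no children): C, D, F

Answer: 3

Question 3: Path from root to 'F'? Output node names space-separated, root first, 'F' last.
Answer: G A F

Derivation:
Walk down from root: G -> A -> F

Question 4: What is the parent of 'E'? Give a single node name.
Answer: B

Derivation:
Scan adjacency: E appears as child of B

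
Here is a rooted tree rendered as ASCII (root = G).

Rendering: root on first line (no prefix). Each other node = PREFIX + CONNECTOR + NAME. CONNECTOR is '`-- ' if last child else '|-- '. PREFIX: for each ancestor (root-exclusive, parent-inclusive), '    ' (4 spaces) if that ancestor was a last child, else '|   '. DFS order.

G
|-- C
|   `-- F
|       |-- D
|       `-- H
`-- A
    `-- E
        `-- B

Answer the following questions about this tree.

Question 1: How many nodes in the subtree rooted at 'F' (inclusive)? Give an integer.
Subtree rooted at F contains: D, F, H
Count = 3

Answer: 3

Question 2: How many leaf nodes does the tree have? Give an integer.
Answer: 3

Derivation:
Leaves (nodes with no children): B, D, H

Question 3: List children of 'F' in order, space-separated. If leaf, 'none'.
Node F's children (from adjacency): D, H

Answer: D H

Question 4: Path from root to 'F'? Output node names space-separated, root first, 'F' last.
Answer: G C F

Derivation:
Walk down from root: G -> C -> F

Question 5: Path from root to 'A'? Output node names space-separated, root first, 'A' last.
Walk down from root: G -> A

Answer: G A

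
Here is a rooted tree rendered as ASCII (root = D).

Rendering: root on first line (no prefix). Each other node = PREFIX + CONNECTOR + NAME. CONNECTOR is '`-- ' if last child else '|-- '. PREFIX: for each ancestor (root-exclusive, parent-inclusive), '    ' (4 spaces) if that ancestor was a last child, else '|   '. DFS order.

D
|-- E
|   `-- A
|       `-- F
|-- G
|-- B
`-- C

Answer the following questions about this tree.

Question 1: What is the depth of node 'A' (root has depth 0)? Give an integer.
Path from root to A: D -> E -> A
Depth = number of edges = 2

Answer: 2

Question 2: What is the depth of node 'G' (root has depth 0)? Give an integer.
Answer: 1

Derivation:
Path from root to G: D -> G
Depth = number of edges = 1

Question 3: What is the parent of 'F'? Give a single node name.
Answer: A

Derivation:
Scan adjacency: F appears as child of A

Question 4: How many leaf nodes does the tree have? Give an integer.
Leaves (nodes with no children): B, C, F, G

Answer: 4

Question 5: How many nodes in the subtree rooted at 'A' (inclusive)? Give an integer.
Subtree rooted at A contains: A, F
Count = 2

Answer: 2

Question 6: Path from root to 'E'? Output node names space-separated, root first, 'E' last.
Answer: D E

Derivation:
Walk down from root: D -> E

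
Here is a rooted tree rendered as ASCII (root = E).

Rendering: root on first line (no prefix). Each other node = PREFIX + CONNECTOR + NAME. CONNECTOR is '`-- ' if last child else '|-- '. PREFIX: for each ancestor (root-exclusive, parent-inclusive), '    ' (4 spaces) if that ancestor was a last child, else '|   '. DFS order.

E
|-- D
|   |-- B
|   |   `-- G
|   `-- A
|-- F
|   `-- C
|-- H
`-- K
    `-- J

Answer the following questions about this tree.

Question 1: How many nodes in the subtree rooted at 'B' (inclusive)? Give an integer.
Subtree rooted at B contains: B, G
Count = 2

Answer: 2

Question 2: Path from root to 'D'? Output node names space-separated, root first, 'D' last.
Walk down from root: E -> D

Answer: E D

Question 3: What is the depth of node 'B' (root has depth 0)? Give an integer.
Answer: 2

Derivation:
Path from root to B: E -> D -> B
Depth = number of edges = 2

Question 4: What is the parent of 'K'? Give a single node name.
Answer: E

Derivation:
Scan adjacency: K appears as child of E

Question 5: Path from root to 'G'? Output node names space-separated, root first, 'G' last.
Answer: E D B G

Derivation:
Walk down from root: E -> D -> B -> G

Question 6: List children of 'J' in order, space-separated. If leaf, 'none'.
Node J's children (from adjacency): (leaf)

Answer: none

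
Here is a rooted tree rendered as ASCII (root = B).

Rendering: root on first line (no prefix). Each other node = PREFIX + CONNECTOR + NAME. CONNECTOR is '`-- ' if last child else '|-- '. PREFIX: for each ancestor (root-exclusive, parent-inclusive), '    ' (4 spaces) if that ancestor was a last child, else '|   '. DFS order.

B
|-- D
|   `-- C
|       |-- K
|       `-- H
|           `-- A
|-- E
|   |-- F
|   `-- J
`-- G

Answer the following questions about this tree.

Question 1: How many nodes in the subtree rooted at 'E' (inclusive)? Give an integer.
Answer: 3

Derivation:
Subtree rooted at E contains: E, F, J
Count = 3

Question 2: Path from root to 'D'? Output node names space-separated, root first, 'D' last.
Walk down from root: B -> D

Answer: B D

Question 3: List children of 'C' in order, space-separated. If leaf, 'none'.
Answer: K H

Derivation:
Node C's children (from adjacency): K, H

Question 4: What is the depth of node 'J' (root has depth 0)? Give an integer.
Answer: 2

Derivation:
Path from root to J: B -> E -> J
Depth = number of edges = 2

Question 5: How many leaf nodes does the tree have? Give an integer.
Answer: 5

Derivation:
Leaves (nodes with no children): A, F, G, J, K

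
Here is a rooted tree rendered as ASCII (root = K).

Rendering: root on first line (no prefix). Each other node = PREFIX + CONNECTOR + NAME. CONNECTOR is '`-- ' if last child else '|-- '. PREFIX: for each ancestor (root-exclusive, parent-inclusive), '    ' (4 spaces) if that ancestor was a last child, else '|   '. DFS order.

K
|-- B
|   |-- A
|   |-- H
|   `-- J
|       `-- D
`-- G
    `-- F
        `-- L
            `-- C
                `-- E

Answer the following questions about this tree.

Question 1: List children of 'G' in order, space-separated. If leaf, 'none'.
Answer: F

Derivation:
Node G's children (from adjacency): F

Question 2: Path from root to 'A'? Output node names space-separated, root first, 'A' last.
Answer: K B A

Derivation:
Walk down from root: K -> B -> A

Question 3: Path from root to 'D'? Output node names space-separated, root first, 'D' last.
Walk down from root: K -> B -> J -> D

Answer: K B J D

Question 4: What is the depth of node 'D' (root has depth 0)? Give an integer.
Path from root to D: K -> B -> J -> D
Depth = number of edges = 3

Answer: 3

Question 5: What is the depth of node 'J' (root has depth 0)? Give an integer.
Answer: 2

Derivation:
Path from root to J: K -> B -> J
Depth = number of edges = 2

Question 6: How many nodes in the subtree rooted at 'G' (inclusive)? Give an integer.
Answer: 5

Derivation:
Subtree rooted at G contains: C, E, F, G, L
Count = 5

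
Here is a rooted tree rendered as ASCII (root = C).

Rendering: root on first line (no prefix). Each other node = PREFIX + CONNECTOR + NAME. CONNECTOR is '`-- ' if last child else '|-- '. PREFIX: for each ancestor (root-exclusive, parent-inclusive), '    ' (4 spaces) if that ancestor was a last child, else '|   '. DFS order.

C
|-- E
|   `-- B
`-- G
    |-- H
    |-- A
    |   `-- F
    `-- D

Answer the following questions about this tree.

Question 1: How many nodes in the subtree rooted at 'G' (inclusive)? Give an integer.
Answer: 5

Derivation:
Subtree rooted at G contains: A, D, F, G, H
Count = 5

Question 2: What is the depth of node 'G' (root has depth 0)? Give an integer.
Answer: 1

Derivation:
Path from root to G: C -> G
Depth = number of edges = 1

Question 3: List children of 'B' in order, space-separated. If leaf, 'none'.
Answer: none

Derivation:
Node B's children (from adjacency): (leaf)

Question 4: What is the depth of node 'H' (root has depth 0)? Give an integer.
Answer: 2

Derivation:
Path from root to H: C -> G -> H
Depth = number of edges = 2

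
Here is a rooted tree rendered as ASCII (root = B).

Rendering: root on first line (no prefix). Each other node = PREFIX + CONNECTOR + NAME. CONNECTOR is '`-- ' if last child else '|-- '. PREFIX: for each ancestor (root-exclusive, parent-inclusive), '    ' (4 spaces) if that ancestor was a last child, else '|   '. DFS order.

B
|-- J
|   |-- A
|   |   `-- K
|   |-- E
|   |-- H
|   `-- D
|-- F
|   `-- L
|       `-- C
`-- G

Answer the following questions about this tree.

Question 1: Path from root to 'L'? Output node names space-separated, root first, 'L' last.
Walk down from root: B -> F -> L

Answer: B F L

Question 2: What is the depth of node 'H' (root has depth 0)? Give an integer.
Path from root to H: B -> J -> H
Depth = number of edges = 2

Answer: 2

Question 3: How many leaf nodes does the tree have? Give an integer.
Answer: 6

Derivation:
Leaves (nodes with no children): C, D, E, G, H, K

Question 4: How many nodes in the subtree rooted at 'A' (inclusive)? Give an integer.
Subtree rooted at A contains: A, K
Count = 2

Answer: 2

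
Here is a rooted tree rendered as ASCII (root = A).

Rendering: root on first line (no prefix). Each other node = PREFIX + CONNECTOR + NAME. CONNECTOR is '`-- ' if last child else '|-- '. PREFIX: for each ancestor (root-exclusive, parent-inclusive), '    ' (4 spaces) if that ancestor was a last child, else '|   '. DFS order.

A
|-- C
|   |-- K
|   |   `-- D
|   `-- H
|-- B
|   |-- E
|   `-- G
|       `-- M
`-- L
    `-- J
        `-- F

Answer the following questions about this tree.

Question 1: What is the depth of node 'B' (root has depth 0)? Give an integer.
Answer: 1

Derivation:
Path from root to B: A -> B
Depth = number of edges = 1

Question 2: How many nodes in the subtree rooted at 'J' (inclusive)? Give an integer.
Answer: 2

Derivation:
Subtree rooted at J contains: F, J
Count = 2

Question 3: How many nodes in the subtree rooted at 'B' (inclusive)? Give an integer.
Subtree rooted at B contains: B, E, G, M
Count = 4

Answer: 4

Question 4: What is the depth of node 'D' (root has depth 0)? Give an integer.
Path from root to D: A -> C -> K -> D
Depth = number of edges = 3

Answer: 3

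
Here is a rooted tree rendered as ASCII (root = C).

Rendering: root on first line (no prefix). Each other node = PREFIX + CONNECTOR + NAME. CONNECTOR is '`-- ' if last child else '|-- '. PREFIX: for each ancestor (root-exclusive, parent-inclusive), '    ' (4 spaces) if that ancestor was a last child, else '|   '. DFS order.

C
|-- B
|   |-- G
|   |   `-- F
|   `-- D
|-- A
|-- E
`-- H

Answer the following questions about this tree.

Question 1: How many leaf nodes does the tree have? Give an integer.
Answer: 5

Derivation:
Leaves (nodes with no children): A, D, E, F, H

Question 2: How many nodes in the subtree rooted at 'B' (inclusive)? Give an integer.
Subtree rooted at B contains: B, D, F, G
Count = 4

Answer: 4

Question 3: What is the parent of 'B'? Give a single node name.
Scan adjacency: B appears as child of C

Answer: C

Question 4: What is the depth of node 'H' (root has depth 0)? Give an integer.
Path from root to H: C -> H
Depth = number of edges = 1

Answer: 1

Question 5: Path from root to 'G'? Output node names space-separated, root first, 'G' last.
Walk down from root: C -> B -> G

Answer: C B G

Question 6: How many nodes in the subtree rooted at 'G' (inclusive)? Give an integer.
Subtree rooted at G contains: F, G
Count = 2

Answer: 2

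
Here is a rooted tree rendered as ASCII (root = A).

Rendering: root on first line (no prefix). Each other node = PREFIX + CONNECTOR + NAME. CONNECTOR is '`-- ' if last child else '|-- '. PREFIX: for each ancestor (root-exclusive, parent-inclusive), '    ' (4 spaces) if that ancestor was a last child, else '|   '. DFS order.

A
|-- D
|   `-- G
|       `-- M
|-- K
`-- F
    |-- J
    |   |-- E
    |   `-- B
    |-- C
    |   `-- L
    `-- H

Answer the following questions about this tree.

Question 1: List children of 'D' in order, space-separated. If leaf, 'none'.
Answer: G

Derivation:
Node D's children (from adjacency): G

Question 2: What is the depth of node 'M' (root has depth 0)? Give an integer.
Answer: 3

Derivation:
Path from root to M: A -> D -> G -> M
Depth = number of edges = 3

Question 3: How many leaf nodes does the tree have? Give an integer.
Answer: 6

Derivation:
Leaves (nodes with no children): B, E, H, K, L, M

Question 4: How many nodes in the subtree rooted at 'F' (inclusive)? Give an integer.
Subtree rooted at F contains: B, C, E, F, H, J, L
Count = 7

Answer: 7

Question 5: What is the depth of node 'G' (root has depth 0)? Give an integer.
Path from root to G: A -> D -> G
Depth = number of edges = 2

Answer: 2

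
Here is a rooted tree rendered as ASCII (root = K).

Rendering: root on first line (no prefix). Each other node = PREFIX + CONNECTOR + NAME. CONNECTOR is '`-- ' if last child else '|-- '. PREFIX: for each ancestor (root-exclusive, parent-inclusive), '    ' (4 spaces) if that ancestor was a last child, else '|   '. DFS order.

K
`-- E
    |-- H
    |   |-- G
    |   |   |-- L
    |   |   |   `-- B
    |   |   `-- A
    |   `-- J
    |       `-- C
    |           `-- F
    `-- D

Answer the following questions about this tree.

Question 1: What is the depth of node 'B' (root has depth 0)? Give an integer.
Answer: 5

Derivation:
Path from root to B: K -> E -> H -> G -> L -> B
Depth = number of edges = 5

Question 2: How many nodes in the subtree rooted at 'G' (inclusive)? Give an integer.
Answer: 4

Derivation:
Subtree rooted at G contains: A, B, G, L
Count = 4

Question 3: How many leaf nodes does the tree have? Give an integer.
Leaves (nodes with no children): A, B, D, F

Answer: 4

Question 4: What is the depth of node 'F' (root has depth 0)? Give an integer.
Answer: 5

Derivation:
Path from root to F: K -> E -> H -> J -> C -> F
Depth = number of edges = 5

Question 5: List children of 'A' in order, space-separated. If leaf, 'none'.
Node A's children (from adjacency): (leaf)

Answer: none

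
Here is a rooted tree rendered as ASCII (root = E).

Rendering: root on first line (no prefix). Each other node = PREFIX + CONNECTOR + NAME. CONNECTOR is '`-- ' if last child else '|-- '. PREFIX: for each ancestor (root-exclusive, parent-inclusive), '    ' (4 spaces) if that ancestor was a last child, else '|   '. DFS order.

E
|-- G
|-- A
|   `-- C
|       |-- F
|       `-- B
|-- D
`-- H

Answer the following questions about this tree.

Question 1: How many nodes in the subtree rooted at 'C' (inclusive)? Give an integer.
Answer: 3

Derivation:
Subtree rooted at C contains: B, C, F
Count = 3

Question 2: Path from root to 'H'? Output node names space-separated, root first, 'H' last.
Answer: E H

Derivation:
Walk down from root: E -> H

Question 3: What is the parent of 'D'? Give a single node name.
Scan adjacency: D appears as child of E

Answer: E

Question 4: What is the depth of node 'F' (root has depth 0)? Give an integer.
Answer: 3

Derivation:
Path from root to F: E -> A -> C -> F
Depth = number of edges = 3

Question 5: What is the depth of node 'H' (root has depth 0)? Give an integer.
Answer: 1

Derivation:
Path from root to H: E -> H
Depth = number of edges = 1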